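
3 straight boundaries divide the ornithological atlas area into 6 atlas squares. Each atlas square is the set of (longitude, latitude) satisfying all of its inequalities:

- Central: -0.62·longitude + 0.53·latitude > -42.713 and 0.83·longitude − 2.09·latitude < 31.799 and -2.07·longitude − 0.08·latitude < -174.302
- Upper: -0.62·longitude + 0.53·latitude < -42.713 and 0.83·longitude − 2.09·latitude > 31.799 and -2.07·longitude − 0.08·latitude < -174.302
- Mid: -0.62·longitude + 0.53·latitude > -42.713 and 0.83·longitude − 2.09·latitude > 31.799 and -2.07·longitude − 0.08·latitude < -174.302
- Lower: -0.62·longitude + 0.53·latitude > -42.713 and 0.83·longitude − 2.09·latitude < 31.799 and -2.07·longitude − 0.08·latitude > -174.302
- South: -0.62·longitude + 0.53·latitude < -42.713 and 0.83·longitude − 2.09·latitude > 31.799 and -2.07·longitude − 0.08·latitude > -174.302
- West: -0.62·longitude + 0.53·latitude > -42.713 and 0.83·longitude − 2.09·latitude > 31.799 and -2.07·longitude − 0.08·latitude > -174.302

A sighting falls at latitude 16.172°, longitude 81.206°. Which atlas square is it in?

-0.62·81.206 + 0.53·16.172 = -41.777, which is > -42.713
0.83·81.206 − 2.09·16.172 = 33.602, which is > 31.799
-2.07·81.206 − 0.08·16.172 = -169.390, which is > -174.302
This sign pattern matches West.

West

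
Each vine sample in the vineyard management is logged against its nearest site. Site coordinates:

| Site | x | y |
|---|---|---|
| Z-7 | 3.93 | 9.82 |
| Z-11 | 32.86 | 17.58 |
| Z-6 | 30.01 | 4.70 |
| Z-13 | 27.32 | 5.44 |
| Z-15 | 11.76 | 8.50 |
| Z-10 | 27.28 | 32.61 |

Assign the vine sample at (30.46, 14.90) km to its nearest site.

Squared distances to each site:
Z-7: 729.647; Z-11: 12.942; Z-6: 104.242; Z-13: 99.351; Z-15: 390.650; Z-10: 323.757.
Minimum at Z-11.

Z-11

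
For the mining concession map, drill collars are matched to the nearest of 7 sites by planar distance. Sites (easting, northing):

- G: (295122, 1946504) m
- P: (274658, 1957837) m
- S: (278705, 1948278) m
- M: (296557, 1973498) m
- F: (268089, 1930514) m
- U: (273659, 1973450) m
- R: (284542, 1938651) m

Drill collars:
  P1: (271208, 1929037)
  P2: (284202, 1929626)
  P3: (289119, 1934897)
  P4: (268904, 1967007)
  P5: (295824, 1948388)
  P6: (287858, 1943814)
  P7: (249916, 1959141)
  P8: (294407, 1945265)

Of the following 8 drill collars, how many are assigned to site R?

P1 → F
P2 → R
P3 → R
P4 → U
P5 → G
P6 → R
P7 → P
P8 → G
3 of the 8 go to R.

3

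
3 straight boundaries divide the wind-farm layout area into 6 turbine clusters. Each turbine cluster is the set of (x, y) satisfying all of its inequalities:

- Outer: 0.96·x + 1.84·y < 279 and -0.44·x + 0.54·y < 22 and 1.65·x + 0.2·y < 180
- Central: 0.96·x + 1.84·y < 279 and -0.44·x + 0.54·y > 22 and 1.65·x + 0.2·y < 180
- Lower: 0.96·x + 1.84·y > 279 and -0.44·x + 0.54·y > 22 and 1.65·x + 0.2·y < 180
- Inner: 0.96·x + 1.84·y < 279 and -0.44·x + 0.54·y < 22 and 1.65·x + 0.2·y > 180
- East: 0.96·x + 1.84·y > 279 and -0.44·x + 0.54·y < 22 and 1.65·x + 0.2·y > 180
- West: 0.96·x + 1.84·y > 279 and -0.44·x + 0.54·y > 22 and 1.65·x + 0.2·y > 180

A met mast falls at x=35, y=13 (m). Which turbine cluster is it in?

Outer

0.96·35 + 1.84·13 = 57.520, which is < 279
-0.44·35 + 0.54·13 = -8.380, which is < 22
1.65·35 + 0.2·13 = 60.350, which is < 180
This sign pattern matches Outer.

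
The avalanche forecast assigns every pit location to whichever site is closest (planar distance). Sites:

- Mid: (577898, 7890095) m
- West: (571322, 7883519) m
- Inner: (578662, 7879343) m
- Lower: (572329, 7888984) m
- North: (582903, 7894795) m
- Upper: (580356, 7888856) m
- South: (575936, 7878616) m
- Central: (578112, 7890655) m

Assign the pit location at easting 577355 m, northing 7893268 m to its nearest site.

Squared distances to each site:
Mid: 10362778.000; West: 131440090.000; Inner: 195613874.000; Lower: 43613332.000; North: 33112033.000; Upper: 28471745.000; South: 216694665.000; Central: 7400818.000.
Minimum at Central.

Central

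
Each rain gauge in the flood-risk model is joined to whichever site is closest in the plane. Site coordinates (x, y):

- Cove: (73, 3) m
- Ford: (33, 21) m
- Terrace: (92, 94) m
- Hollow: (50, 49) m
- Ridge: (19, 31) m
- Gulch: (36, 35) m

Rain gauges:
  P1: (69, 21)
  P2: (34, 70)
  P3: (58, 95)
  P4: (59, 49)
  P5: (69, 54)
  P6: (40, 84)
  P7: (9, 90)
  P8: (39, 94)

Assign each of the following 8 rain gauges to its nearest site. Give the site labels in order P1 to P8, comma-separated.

P1 → Cove (d²=340.00)
P2 → Hollow (d²=697.00)
P3 → Terrace (d²=1157.00)
P4 → Hollow (d²=81.00)
P5 → Hollow (d²=386.00)
P6 → Hollow (d²=1325.00)
P7 → Hollow (d²=3362.00)
P8 → Hollow (d²=2146.00)

Cove, Hollow, Terrace, Hollow, Hollow, Hollow, Hollow, Hollow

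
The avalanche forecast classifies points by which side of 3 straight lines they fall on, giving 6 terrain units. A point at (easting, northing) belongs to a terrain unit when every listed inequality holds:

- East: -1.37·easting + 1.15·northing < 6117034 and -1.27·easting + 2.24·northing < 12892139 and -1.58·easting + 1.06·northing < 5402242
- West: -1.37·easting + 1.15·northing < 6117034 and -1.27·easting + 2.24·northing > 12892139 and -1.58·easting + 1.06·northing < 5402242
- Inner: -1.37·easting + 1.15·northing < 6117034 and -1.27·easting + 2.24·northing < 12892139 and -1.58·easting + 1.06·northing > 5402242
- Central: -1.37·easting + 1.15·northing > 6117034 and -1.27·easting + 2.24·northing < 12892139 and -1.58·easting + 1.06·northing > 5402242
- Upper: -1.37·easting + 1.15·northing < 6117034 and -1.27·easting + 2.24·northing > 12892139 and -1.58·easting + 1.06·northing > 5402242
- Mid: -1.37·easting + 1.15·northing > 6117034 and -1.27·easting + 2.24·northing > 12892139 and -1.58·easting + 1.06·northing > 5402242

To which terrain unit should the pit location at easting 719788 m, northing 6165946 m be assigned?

-1.37·719788 + 1.15·6165946 = 6104728.340, which is < 6117034
-1.27·719788 + 2.24·6165946 = 12897588.280, which is > 12892139
-1.58·719788 + 1.06·6165946 = 5398637.720, which is < 5402242
This sign pattern matches West.

West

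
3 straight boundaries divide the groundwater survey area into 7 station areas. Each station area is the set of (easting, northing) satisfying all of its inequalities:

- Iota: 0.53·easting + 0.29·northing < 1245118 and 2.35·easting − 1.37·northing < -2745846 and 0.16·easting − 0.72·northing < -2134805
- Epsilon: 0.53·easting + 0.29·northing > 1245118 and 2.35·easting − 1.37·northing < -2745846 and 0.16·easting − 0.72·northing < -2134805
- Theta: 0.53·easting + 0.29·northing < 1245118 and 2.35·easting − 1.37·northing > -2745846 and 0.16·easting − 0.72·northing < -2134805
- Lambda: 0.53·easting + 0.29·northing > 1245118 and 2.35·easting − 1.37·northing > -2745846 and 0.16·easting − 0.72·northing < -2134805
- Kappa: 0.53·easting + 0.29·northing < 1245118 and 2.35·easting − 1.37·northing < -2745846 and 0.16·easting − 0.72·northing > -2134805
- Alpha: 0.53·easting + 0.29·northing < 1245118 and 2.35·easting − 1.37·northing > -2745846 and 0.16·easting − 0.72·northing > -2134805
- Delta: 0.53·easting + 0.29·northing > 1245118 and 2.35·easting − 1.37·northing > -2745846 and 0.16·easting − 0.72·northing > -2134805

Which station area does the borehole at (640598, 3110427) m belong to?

Iota

0.53·640598 + 0.29·3110427 = 1241540.770, which is < 1245118
2.35·640598 − 1.37·3110427 = -2755879.690, which is < -2745846
0.16·640598 − 0.72·3110427 = -2137011.760, which is < -2134805
This sign pattern matches Iota.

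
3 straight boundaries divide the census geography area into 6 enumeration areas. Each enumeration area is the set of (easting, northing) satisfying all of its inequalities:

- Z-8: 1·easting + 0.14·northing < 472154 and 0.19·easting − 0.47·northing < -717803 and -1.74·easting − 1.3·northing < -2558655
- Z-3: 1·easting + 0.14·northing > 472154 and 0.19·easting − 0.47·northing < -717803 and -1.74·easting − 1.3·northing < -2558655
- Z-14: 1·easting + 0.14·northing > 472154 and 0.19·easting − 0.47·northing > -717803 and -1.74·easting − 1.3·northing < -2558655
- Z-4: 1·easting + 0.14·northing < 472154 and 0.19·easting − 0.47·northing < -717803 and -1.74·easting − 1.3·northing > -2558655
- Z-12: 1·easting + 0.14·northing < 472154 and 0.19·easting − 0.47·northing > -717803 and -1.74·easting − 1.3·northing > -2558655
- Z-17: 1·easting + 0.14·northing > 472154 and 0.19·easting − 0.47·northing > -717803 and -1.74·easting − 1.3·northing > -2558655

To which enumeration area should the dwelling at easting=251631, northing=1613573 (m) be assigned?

1·251631 + 0.14·1613573 = 477531.220, which is > 472154
0.19·251631 − 0.47·1613573 = -710569.420, which is > -717803
-1.74·251631 − 1.3·1613573 = -2535482.840, which is > -2558655
This sign pattern matches Z-17.

Z-17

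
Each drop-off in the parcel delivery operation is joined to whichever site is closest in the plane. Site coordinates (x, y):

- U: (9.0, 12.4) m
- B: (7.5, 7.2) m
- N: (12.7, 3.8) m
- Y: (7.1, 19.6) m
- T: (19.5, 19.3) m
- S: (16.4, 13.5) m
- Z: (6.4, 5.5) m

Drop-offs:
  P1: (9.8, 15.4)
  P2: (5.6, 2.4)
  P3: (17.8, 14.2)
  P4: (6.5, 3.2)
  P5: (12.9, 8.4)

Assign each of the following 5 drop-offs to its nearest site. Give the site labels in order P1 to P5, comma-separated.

U, Z, S, Z, N

P1 → U (d²=9.64)
P2 → Z (d²=10.25)
P3 → S (d²=2.45)
P4 → Z (d²=5.30)
P5 → N (d²=21.20)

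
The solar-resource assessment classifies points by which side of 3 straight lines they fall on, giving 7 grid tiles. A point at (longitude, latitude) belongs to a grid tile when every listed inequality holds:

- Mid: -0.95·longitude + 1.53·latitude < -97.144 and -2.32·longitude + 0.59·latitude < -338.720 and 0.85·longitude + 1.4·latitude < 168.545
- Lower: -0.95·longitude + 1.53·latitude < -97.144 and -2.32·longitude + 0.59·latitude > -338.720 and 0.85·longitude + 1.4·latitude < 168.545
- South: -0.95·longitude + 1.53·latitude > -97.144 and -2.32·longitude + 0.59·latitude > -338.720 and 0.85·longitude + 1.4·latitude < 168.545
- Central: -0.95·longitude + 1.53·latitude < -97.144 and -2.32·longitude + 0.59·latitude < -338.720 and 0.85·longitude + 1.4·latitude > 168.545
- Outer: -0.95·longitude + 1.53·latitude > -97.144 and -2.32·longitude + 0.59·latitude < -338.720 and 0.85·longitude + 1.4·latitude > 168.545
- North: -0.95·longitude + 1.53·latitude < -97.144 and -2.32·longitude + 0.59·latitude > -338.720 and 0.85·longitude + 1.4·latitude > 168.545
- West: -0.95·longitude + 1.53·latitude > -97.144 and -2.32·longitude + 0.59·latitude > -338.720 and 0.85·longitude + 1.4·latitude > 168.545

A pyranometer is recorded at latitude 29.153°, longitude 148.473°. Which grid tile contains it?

-0.95·148.473 + 1.53·29.153 = -96.445, which is > -97.144
-2.32·148.473 + 0.59·29.153 = -327.257, which is > -338.720
0.85·148.473 + 1.4·29.153 = 167.016, which is < 168.545
This sign pattern matches South.

South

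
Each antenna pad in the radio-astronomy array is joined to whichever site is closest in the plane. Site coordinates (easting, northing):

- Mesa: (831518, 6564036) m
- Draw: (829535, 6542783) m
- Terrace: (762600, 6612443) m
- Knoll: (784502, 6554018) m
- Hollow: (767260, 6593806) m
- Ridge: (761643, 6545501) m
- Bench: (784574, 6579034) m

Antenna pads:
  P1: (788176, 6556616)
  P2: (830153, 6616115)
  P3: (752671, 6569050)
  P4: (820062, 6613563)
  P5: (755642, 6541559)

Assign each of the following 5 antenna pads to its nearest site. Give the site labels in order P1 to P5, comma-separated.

Knoll, Mesa, Ridge, Bench, Ridge

P1 → Knoll (d²=20247880.00)
P2 → Mesa (d²=2714085466.00)
P3 → Ridge (d²=635052185.00)
P4 → Bench (d²=2451649985.00)
P5 → Ridge (d²=51551365.00)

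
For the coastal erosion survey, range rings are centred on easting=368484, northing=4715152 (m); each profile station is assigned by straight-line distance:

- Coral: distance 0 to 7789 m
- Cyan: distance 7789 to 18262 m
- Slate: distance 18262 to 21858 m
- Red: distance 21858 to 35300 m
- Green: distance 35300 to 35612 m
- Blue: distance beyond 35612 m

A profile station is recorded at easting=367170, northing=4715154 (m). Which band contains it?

Coral

Distance = √((367170−368484)² + (4715154−4715152)²) = √(1726596.000 + 4.000) = 1314.002 m.
0 ≤ 1314.002 < 7789 → Coral.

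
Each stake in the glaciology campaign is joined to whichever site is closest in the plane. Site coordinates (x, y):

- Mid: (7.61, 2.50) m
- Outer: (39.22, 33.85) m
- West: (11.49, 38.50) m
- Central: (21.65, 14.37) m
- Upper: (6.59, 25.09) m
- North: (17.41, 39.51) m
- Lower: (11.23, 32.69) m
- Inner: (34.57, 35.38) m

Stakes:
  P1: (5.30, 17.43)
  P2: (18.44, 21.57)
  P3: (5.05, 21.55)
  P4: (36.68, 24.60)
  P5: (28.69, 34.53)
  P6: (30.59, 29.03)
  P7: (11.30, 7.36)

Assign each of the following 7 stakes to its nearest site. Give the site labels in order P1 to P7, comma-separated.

P1 → Upper (d²=60.34)
P2 → Central (d²=62.14)
P3 → Upper (d²=14.90)
P4 → Outer (d²=92.01)
P5 → Inner (d²=35.30)
P6 → Inner (d²=56.16)
P7 → Mid (d²=37.24)

Upper, Central, Upper, Outer, Inner, Inner, Mid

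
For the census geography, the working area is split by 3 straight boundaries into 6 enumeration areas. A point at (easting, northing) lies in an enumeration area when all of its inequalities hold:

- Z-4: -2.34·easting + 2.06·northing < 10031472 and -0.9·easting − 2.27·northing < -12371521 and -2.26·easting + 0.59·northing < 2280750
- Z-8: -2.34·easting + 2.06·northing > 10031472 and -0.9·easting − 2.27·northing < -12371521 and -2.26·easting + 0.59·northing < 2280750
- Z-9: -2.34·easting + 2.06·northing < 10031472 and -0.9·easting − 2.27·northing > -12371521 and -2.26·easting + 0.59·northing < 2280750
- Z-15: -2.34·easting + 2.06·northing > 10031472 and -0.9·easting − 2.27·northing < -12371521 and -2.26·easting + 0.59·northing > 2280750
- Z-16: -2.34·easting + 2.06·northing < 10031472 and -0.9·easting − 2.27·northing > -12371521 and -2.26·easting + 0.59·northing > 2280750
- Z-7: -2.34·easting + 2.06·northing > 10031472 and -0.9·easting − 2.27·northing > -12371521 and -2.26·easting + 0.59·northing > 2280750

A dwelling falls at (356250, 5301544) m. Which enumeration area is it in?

Z-7

-2.34·356250 + 2.06·5301544 = 10087555.640, which is > 10031472
-0.9·356250 − 2.27·5301544 = -12355129.880, which is > -12371521
-2.26·356250 + 0.59·5301544 = 2322785.960, which is > 2280750
This sign pattern matches Z-7.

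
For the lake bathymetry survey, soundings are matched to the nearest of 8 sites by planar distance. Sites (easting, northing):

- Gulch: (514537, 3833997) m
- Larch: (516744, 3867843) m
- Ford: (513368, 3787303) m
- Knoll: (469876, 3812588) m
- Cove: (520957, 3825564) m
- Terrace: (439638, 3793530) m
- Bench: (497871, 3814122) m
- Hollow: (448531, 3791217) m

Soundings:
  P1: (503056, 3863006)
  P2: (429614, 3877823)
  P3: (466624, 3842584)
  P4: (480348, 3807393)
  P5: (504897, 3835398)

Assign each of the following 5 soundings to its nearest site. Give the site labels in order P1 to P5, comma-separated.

Larch, Knoll, Knoll, Knoll, Gulch

P1 → Larch (d²=210757913.00)
P2 → Knoll (d²=5876633869.00)
P3 → Knoll (d²=910335520.00)
P4 → Knoll (d²=136650809.00)
P5 → Gulch (d²=94892401.00)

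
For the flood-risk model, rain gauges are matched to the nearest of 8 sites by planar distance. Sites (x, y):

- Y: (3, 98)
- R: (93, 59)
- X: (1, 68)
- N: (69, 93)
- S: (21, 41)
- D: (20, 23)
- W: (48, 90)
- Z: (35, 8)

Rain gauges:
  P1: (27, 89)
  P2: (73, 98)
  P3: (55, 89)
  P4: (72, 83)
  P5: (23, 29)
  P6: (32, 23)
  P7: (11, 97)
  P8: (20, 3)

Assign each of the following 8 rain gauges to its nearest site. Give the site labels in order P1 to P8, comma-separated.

W, N, W, N, D, D, Y, Z

P1 → W (d²=442.00)
P2 → N (d²=41.00)
P3 → W (d²=50.00)
P4 → N (d²=109.00)
P5 → D (d²=45.00)
P6 → D (d²=144.00)
P7 → Y (d²=65.00)
P8 → Z (d²=250.00)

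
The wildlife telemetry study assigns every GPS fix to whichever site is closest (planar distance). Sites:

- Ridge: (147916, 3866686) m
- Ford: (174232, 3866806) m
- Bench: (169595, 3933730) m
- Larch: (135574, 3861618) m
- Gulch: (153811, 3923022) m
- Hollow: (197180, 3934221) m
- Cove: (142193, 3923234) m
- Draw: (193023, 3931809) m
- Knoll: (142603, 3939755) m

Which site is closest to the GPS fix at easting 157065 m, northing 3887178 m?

Squared distances to each site:
Ridge: 503626265.000; Ford: 709724273.000; Bench: 2324089604.000; Larch: 1115176681.000; Gulch: 1295380852.000; Hollow: 3822257074.000; Cove: 1521211520.000; Draw: 3284903925.000; Knoll: 2973490373.000.
Minimum at Ridge.

Ridge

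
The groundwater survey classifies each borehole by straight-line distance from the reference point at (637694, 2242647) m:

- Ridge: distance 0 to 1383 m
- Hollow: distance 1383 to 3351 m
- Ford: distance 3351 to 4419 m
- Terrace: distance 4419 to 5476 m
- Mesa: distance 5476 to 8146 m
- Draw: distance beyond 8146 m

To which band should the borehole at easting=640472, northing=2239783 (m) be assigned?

Ford

Distance = √((640472−637694)² + (2239783−2242647)²) = √(7717284.000 + 8202496.000) = 3989.960 m.
3351 ≤ 3989.960 < 4419 → Ford.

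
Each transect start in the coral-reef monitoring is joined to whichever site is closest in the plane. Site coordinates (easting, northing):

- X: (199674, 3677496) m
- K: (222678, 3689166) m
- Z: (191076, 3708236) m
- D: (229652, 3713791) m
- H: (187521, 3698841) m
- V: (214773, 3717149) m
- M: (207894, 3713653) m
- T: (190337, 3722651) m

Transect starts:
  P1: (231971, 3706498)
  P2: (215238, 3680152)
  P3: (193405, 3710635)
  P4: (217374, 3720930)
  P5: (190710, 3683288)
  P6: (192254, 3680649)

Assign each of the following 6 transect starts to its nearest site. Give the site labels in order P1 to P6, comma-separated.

D, K, Z, V, X, X

P1 → D (d²=58565610.00)
P2 → K (d²=136605796.00)
P3 → Z (d²=11179442.00)
P4 → V (d²=21061162.00)
P5 → X (d²=113900560.00)
P6 → X (d²=64997809.00)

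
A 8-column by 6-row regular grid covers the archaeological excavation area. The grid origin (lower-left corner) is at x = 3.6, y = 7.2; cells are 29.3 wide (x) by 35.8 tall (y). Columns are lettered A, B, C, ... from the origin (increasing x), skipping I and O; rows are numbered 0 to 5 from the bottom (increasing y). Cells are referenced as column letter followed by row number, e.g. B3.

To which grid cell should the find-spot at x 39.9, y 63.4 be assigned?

Column index: ⌊(39.9 − 3.6) / 29.3⌋ = ⌊1.239⌋ = 1 → column B
Row offset from origin: ⌊(63.4 − 7.2) / 35.8⌋ = ⌊1.570⌋ = 1 → row 1

B1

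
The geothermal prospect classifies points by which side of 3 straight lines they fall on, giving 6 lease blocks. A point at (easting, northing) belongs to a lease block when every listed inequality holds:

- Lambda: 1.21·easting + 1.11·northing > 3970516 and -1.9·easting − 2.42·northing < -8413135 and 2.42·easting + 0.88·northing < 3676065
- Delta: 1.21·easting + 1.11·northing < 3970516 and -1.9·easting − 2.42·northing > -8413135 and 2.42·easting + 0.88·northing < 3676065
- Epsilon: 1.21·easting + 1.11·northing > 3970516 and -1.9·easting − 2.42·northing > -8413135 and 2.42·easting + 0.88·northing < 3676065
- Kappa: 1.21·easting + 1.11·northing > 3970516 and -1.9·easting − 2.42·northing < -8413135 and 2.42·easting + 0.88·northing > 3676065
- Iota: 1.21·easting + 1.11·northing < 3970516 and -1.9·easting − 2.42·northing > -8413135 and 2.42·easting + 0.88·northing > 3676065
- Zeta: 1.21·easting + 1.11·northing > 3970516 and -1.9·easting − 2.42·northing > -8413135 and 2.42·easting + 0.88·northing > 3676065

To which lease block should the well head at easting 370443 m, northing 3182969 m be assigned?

Zeta

1.21·370443 + 1.11·3182969 = 3981331.620, which is > 3970516
-1.9·370443 − 2.42·3182969 = -8406626.680, which is > -8413135
2.42·370443 + 0.88·3182969 = 3697484.780, which is > 3676065
This sign pattern matches Zeta.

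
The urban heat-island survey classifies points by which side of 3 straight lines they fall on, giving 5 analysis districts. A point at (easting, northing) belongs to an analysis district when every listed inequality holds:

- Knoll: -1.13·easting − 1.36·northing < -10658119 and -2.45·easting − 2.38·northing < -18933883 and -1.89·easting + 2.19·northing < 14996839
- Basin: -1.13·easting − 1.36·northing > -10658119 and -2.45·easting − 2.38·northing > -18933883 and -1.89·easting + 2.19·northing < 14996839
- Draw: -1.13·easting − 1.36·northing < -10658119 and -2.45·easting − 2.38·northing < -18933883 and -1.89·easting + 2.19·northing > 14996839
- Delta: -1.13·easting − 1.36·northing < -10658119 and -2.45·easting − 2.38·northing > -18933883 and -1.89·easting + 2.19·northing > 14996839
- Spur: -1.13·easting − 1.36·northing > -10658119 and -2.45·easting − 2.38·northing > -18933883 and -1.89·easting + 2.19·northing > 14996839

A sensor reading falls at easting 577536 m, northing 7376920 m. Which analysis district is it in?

Draw

-1.13·577536 − 1.36·7376920 = -10685226.880, which is < -10658119
-2.45·577536 − 2.38·7376920 = -18972032.800, which is < -18933883
-1.89·577536 + 2.19·7376920 = 15063911.760, which is > 14996839
This sign pattern matches Draw.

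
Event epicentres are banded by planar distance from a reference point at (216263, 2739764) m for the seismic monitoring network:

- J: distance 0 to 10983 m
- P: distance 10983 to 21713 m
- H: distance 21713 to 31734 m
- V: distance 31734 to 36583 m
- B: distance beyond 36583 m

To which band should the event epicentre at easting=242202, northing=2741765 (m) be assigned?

Distance = √((242202−216263)² + (2741765−2739764)²) = √(672831721.000 + 4004001.000) = 26016.067 m.
21713 ≤ 26016.067 < 31734 → H.

H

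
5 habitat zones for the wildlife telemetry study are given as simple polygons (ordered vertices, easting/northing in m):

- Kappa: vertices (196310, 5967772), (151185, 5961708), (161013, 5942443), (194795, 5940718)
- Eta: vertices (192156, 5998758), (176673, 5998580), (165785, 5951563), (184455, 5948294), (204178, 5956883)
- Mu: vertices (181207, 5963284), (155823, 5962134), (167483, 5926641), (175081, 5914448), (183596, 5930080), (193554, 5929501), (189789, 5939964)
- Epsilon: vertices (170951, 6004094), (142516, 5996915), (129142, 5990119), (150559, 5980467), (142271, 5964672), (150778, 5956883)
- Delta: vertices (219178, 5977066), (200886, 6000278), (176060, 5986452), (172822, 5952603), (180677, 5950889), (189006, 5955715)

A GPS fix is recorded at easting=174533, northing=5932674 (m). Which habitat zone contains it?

Cast a ray rightward from (174533, 5932674). For each polygon, the edges (by vertex number in listed order) whose endpoints lie on opposite sides of northing = 5932674, where each meets that height, and whether that is right or left of the point:
Kappa: no edge straddles that height → 0 crossings.
Eta: no edge straddles that height → 0 crossings.
Mu: 2–3 at easting≈165501.1 (left), 6–7 at easting≈192412.2 (right) → 1 crossing.
Epsilon: no edge straddles that height → 0 crossings.
Delta: no edge straddles that height → 0 crossings.
Only Mu has an odd count, so the point is inside Mu.

Mu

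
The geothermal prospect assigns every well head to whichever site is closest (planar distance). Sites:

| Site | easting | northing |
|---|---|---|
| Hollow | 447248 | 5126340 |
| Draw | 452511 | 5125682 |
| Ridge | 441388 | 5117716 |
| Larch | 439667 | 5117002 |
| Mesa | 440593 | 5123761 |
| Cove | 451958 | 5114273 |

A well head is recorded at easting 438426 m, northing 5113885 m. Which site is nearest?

Larch

Squared distances to each site:
Hollow: 232954709.000; Draw: 337556434.000; Ridge: 23450005.000; Larch: 11255770.000; Mesa: 102231265.000; Cove: 183265568.000.
Minimum at Larch.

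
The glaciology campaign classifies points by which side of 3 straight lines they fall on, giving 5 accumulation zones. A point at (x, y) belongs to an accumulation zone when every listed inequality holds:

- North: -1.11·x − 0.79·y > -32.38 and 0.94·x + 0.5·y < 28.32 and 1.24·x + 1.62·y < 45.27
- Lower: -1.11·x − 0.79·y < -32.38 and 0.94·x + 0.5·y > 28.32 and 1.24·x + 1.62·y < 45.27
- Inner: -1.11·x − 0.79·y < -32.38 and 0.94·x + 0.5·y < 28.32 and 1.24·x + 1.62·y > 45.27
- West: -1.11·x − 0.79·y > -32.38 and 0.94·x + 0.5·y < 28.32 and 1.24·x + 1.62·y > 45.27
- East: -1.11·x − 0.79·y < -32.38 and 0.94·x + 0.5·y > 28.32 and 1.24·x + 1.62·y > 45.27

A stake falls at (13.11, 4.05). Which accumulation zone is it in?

-1.11·13.11 − 0.79·4.05 = -17.752, which is > -32.38
0.94·13.11 + 0.5·4.05 = 14.348, which is < 28.32
1.24·13.11 + 1.62·4.05 = 22.817, which is < 45.27
This sign pattern matches North.

North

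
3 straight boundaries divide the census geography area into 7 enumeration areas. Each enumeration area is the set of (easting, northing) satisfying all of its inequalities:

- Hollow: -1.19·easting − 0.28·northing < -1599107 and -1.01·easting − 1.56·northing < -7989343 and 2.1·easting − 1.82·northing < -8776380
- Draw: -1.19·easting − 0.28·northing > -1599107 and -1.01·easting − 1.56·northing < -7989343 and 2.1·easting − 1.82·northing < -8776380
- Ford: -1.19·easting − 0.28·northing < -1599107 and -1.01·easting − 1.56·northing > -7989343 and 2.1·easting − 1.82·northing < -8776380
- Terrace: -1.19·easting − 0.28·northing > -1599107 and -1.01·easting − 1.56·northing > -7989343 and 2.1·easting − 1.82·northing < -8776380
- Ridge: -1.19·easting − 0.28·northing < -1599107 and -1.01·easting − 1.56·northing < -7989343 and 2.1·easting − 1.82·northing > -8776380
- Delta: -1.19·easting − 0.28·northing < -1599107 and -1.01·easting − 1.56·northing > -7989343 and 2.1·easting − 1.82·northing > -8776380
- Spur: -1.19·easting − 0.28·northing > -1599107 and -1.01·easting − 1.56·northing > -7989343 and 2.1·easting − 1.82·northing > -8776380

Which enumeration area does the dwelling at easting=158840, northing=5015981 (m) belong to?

-1.19·158840 − 0.28·5015981 = -1593494.280, which is > -1599107
-1.01·158840 − 1.56·5015981 = -7985358.760, which is > -7989343
2.1·158840 − 1.82·5015981 = -8795521.420, which is < -8776380
This sign pattern matches Terrace.

Terrace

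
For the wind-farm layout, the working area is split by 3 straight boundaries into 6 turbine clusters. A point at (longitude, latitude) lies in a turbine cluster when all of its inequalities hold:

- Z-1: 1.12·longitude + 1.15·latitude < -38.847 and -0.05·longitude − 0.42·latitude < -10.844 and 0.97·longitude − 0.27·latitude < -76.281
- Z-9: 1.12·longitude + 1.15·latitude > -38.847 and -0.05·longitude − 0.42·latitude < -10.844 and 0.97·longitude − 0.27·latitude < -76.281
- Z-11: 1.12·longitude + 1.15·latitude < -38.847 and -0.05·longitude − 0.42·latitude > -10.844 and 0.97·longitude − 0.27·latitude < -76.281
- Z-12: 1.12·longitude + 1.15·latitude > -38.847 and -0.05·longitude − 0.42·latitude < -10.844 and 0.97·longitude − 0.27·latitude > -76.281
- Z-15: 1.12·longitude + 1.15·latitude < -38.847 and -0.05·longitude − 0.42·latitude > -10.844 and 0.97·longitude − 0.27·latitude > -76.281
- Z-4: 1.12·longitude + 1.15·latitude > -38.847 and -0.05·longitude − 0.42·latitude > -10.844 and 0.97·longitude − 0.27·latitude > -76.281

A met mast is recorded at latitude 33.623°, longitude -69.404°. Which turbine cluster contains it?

Z-11

1.12·-69.404 + 1.15·33.623 = -39.066, which is < -38.847
-0.05·-69.404 − 0.42·33.623 = -10.651, which is > -10.844
0.97·-69.404 − 0.27·33.623 = -76.400, which is < -76.281
This sign pattern matches Z-11.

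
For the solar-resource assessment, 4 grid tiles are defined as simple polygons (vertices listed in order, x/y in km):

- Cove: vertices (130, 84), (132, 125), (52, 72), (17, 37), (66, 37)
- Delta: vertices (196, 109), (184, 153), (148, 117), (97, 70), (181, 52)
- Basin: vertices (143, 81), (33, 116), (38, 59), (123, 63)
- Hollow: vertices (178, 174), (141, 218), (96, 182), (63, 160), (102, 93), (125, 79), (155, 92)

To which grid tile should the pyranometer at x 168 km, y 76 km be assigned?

Cast a ray rightward from (168, 76). For each polygon, the edges (by vertex number in listed order) whose endpoints lie on opposite sides of y = 76, where each meets that height, and whether that is right or left of the point:
Cove: 2–3 at x≈58.0 (left), 5–1 at x≈119.1 (left) → 0 crossings.
Delta: 3–4 at x≈103.5 (left), 5–1 at x≈187.3 (right) → 1 crossing.
Basin: 2–3 at x≈36.5 (left), 4–1 at x≈137.4 (left) → 0 crossings.
Hollow: no edge straddles that height → 0 crossings.
Only Delta has an odd count, so the point is inside Delta.

Delta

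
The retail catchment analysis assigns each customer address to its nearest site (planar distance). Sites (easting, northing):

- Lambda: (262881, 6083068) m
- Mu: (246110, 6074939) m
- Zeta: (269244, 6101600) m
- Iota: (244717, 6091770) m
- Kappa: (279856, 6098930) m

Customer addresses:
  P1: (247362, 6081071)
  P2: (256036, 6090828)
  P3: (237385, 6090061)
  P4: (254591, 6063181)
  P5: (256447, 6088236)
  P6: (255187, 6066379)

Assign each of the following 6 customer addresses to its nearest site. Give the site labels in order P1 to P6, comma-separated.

P1 → Mu (d²=39168928.00)
P2 → Lambda (d²=107071625.00)
P3 → Iota (d²=56678905.00)
P4 → Mu (d²=210177925.00)
P5 → Lambda (d²=68104580.00)
P6 → Mu (d²=155665529.00)

Mu, Lambda, Iota, Mu, Lambda, Mu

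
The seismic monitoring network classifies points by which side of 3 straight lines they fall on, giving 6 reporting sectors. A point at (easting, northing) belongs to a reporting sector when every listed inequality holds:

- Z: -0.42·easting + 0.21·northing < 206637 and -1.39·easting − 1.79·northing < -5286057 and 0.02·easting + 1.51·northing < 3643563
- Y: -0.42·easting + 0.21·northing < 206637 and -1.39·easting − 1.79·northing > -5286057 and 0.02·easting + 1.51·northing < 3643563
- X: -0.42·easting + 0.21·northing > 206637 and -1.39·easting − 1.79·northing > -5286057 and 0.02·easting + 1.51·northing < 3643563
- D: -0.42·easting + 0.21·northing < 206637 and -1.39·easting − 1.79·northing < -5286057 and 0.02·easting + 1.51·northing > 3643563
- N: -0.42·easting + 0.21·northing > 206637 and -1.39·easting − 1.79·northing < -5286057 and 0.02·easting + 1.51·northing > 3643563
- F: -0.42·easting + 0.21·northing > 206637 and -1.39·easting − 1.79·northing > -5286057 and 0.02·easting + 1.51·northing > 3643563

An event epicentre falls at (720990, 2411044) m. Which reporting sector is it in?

D

-0.42·720990 + 0.21·2411044 = 203503.440, which is < 206637
-1.39·720990 − 1.79·2411044 = -5317944.860, which is < -5286057
0.02·720990 + 1.51·2411044 = 3655096.240, which is > 3643563
This sign pattern matches D.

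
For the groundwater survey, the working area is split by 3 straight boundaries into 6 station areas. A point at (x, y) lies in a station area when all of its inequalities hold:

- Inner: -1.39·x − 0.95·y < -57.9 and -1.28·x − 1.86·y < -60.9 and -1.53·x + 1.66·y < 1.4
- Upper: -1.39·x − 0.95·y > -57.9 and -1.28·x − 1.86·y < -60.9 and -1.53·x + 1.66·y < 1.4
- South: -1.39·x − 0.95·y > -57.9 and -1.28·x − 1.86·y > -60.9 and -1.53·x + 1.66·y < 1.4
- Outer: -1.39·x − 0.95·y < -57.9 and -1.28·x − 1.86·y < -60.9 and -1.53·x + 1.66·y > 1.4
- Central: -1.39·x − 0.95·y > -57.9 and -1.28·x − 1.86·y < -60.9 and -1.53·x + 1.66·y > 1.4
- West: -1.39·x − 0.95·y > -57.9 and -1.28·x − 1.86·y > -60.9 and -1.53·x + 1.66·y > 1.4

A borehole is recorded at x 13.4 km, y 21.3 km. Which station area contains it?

-1.39·13.4 − 0.95·21.3 = -38.861, which is > -57.9
-1.28·13.4 − 1.86·21.3 = -56.770, which is > -60.9
-1.53·13.4 + 1.66·21.3 = 14.856, which is > 1.4
This sign pattern matches West.

West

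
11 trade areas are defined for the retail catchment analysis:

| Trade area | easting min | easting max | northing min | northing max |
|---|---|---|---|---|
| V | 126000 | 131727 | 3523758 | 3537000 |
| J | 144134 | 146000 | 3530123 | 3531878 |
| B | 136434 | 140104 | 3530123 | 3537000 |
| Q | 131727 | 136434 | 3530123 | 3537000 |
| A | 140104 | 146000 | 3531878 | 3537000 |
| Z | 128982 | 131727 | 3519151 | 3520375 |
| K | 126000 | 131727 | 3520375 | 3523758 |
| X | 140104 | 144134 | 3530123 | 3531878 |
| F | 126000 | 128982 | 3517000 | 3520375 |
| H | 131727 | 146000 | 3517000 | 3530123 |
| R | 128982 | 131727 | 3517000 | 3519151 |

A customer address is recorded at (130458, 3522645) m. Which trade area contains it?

K

The point has easting = 130458 and northing = 3522645.
Only K satisfies 126000 ≤ easting ≤ 131727 and 3520375 ≤ northing ≤ 3523758.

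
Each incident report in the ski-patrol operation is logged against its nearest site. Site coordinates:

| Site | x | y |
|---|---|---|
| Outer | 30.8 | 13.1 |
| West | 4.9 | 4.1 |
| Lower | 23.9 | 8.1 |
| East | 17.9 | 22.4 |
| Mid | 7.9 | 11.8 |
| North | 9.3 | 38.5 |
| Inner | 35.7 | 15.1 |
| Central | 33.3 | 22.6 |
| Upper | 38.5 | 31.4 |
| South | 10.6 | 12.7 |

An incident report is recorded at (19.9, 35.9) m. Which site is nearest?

North

Squared distances to each site:
Outer: 638.650; West: 1236.240; Lower: 788.840; East: 186.250; Mid: 724.810; North: 119.120; Inner: 682.280; Central: 356.450; Upper: 366.210; South: 624.730.
Minimum at North.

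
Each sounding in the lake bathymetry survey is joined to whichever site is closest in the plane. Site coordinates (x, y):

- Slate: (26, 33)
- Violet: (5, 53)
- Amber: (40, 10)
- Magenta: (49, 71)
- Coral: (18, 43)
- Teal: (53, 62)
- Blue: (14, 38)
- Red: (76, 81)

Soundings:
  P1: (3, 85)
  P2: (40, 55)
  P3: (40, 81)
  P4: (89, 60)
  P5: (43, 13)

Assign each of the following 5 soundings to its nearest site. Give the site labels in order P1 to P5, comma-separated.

P1 → Violet (d²=1028.00)
P2 → Teal (d²=218.00)
P3 → Magenta (d²=181.00)
P4 → Red (d²=610.00)
P5 → Amber (d²=18.00)

Violet, Teal, Magenta, Red, Amber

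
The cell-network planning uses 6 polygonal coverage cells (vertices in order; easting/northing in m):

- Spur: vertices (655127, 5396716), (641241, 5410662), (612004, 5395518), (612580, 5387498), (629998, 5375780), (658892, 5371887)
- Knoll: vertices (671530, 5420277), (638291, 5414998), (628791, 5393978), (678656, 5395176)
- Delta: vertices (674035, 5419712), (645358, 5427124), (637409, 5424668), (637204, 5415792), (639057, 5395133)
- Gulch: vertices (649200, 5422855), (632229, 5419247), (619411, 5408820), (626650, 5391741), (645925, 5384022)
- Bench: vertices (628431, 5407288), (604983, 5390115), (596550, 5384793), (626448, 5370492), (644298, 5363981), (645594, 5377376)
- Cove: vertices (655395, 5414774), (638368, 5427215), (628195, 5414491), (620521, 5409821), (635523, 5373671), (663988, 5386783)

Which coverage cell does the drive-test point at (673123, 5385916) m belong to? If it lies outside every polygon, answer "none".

none

Cast a ray rightward from (673123, 5385916). For each polygon, the edges (by vertex number in listed order) whose endpoints lie on opposite sides of northing = 5385916, where each meets that height, and whether that is right or left of the point:
Spur: 4–5 at easting≈614931.5 (left), 6–1 at easting≈656764.7 (left) → 0 crossings.
Knoll: no edge straddles that height → 0 crossings.
Delta: no edge straddles that height → 0 crossings.
Gulch: 4–5 at easting≈641195.5 (left), 5–1 at easting≈646084.7 (left) → 0 crossings.
Bench: 2–3 at easting≈598329.5 (left), 6–1 at easting≈640693.9 (left) → 0 crossings.
Cove: 4–5 at easting≈630441.4 (left), 5–6 at easting≈662105.8 (left) → 0 crossings.
All counts are even, so the point lies outside every listed polygon.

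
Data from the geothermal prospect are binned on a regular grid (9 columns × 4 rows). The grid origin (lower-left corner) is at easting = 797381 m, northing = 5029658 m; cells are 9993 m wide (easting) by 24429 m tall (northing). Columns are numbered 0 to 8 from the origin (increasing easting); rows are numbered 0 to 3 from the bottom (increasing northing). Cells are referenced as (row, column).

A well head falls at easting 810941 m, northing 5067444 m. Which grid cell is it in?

Column index: ⌊(810941 − 797381) / 9993⌋ = ⌊1.357⌋ = 1
Row offset from origin: ⌊(5067444 − 5029658) / 24429⌋ = ⌊1.547⌋ = 1 → row 1

(1, 1)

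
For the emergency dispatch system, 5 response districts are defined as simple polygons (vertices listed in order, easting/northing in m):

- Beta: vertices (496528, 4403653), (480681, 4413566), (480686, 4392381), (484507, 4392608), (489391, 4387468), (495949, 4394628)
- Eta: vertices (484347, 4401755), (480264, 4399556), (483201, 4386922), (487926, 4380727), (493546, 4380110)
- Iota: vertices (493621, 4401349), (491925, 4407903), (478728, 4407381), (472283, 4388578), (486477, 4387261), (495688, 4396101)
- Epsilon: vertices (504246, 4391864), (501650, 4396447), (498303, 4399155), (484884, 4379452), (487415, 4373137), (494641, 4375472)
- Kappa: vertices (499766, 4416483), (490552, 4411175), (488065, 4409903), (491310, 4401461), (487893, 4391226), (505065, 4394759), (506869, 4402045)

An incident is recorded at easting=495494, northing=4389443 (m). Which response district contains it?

Cast a ray rightward from (495494, 4389443). For each polygon, the edges (by vertex number in listed order) whose endpoints lie on opposite sides of northing = 4389443, where each meets that height, and whether that is right or left of the point:
Beta: 4–5 at easting≈487514.4 (left), 5–6 at easting≈491199.9 (left) → 0 crossings.
Eta: 2–3 at easting≈482614.9 (left), 5–1 at easting≈489579.5 (left) → 0 crossings.
Iota: 3–4 at easting≈472579.5 (left), 5–6 at easting≈488750.6 (left) → 0 crossings.
Epsilon: 3–4 at easting≈491688.5 (left), 6–1 at easting≈502827.4 (right) → 1 crossing.
Kappa: no edge straddles that height → 0 crossings.
Only Epsilon has an odd count, so the point is inside Epsilon.

Epsilon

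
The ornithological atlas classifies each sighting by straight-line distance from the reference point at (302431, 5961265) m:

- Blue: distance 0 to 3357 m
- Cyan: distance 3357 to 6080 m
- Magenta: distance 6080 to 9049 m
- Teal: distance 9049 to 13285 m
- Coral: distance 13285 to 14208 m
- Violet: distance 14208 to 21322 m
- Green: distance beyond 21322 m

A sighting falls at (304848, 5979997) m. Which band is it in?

Distance = √((304848−302431)² + (5979997−5961265)²) = √(5841889.000 + 350887824.000) = 18887.290 m.
14208 ≤ 18887.290 < 21322 → Violet.

Violet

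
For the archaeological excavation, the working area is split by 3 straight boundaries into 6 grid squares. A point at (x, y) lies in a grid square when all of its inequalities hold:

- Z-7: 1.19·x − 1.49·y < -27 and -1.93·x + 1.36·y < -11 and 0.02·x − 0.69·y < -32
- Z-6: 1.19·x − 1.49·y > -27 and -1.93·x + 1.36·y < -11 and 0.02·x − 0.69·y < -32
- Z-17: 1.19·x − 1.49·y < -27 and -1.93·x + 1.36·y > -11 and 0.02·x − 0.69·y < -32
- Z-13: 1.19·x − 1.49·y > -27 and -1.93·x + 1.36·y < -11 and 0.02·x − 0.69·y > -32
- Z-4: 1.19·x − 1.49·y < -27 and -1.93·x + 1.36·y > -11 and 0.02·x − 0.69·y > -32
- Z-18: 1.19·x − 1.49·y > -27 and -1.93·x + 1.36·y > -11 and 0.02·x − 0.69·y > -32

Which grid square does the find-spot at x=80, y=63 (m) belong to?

Z-6

1.19·80 − 1.49·63 = 1.330, which is > -27
-1.93·80 + 1.36·63 = -68.720, which is < -11
0.02·80 − 0.69·63 = -41.870, which is < -32
This sign pattern matches Z-6.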